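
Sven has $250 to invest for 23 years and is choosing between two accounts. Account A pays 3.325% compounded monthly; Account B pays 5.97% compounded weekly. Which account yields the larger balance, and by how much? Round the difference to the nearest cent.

Account B, by $449.57

Account A growth factor: (1 + 0.03325/12)^276 ≈ 2.14618631; balance ≈ 536.5466.
Account B growth factor: (1 + 0.0597/52)^1196 ≈ 3.94446129; balance ≈ 986.1153.
Account B is larger by 449.5687.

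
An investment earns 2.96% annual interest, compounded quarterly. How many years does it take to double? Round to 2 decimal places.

(1 + 0.0074)^(4t) = 2.
4t = ln 2 / ln(1 + 0.0074) ≈ 0.69315/0.00737275 ≈ 94.0147.
t ≈ 23.5037.

23.50 years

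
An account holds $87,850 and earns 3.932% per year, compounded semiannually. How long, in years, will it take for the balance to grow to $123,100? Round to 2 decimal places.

(1 + 0.01966)^(2t) = 123,100/87,850 = 1.4013.
2t·ln(1 + 0.01966) = ln(1.4013); 2t = 0.33737/0.0194692 ≈ 17.3282.
t ≈ 8.6641 years.

8.66 years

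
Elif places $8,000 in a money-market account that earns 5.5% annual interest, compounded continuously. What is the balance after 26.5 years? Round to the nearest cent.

A = P·e^(rt) = 8,000·e^(0.055·26.5) = 8,000·e^1.4575.
e^1.4575 ≈ 4.2952080744, so A ≈ 34,361.6646.

$34,361.66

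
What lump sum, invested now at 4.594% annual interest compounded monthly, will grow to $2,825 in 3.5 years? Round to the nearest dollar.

$2,406

Growth factor = (1 + 0.04594/12)^42 ≈ 1.174077819.
P = 2,825/1.174077819 ≈ 2,406.1437.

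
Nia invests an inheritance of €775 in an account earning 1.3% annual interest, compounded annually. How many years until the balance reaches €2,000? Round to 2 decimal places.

(1 + 0.013)^t = 2,000/775 = 2.5806.
t·ln(1 + 0.013) = ln(2.5806); t = 0.94804/0.0129162 ≈ 73.3991.

73.40 years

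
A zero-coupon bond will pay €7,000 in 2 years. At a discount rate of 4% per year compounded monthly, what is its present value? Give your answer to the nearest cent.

€6,462.67

Periodic rate = 4%/12 = 0.00333333; 24 periods.
P = 7,000/(1 + 0.04/12)^24 ≈ 7,000/1.083142959 ≈ 6,462.6741.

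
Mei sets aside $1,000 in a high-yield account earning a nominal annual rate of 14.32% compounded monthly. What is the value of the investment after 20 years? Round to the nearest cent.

Periodic rate = 14.32%/12 = 0.0119333; periods = 12·20 = 240.
A = 1,000·(1 + 0.1432/12)^240 ≈ 1,000·17.23679271 ≈ 17,236.7927.

$17,236.79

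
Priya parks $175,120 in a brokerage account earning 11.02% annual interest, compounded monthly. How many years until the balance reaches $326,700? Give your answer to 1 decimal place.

(1 + 0.00918333)^(12t) = 326,700/175,120 = 1.8656.
12t·ln(1 + 0.00918333) = ln(1.8656); 12t = 0.62357/0.00914142 ≈ 68.2138.
t ≈ 5.6845 years.

5.7 years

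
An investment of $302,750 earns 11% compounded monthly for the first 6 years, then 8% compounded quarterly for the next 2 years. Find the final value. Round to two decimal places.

After 6 years at 11%: 302,750 × 1.92898384666 ≈ 583,999.8596.
Then 2 years at 8%: 583,999.8596 × 1.171659381 ≈ 684,248.9140.

$684,248.91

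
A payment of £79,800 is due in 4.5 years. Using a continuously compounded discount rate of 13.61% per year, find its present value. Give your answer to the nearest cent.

P = A·e^(−rt) = 79,800·e^(−0.61245).
e^(−0.61245) ≈ 0.54202128885, so P ≈ 43,253.2988.

£43,253.30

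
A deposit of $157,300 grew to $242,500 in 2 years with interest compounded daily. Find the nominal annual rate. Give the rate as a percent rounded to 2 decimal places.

(1 + r/365)^730 = 242,500/157,300 = 1.54164.
1 + r/365 = 1.54164^(1/730) ≈ 1.000593, so r/365 ≈ 0.000593117.
r ≈ 365·0.000593117 = 21.64876%.

21.65%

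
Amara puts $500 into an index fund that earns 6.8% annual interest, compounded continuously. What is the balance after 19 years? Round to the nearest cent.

A = P·e^(rt) = 500·e^(0.068·19) = 500·e^1.292.
e^1.292 ≈ 3.640059399, so A ≈ 1,820.0297.

$1,820.03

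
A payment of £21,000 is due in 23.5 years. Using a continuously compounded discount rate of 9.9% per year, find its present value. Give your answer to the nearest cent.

P = A·e^(−rt) = 21,000·e^(−2.3265).
e^(−2.3265) ≈ 0.097636878837, so P ≈ 2,050.3745.

£2,050.37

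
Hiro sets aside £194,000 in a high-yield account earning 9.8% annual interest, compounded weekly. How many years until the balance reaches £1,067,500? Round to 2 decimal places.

(1 + 0.00188462)^(52t) = 1,067,500/194,000 = 5.5026.
52t·ln(1 + 0.00188462) = ln(5.5026); 52t = 1.7052/0.00188284 ≈ 905.6611.
t ≈ 17.4166 years.

17.42 years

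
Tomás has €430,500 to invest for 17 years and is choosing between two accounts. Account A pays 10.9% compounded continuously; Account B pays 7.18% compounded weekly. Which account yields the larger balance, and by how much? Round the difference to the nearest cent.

Account A growth factor: e^(0.109·17) = e^1.853 ≈ 6.378927628998; balance ≈ 2,746,128.3443.
Account B growth factor: (1 + 0.0718/52)^884 ≈ 3.386368443005; balance ≈ 1,457,831.6147.
Account A is larger by 1,288,296.7296.

Account A, by €1,288,296.73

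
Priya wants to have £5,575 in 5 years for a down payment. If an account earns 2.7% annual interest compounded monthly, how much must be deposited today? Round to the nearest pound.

Periodic rate = 2.7%/12 = 0.00225; 60 periods.
P = 5,575/(1 + 0.00225)^60 ≈ 5,575/1.144363231 ≈ 4,871.7049.

£4,872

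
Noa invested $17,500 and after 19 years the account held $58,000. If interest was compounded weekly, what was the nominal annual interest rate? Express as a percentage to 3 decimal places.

6.310%

The 988-period growth factor is 58,000/17,500 = 3.31429.
r/52 = 3.31429^(1/988) − 1 ≈ 0.00121353, so r ≈ 52·0.00121353 = 6.31036%.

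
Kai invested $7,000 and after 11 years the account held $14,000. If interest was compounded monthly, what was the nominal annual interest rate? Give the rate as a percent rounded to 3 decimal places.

6.318%

(1 + r/12)^132 = 14,000/7,000 = 2.
1 + r/12 = 2^(1/132) ≈ 1.005265, so r/12 ≈ 0.00526493.
r ≈ 12·0.00526493 = 6.31791%.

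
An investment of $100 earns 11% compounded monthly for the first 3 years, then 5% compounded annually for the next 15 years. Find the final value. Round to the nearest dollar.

After 3 years at 11%: 100 × 1.38887863 ≈ 138.8879.
Then 15 years at 5%: 138.8879 × 2.07892818 ≈ 288.7379.

$289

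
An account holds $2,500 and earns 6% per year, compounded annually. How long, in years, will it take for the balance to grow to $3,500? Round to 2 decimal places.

5.77 years

We need (1 + 0.06)^t = 1.4, so t = ln 1.4 / ln 1.06 ≈ 5.7745.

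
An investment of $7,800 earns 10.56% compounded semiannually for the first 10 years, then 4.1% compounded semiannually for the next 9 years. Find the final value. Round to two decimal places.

$31,451.86

After 10 years at 10.56%: 7,800 × 2.7984498301 ≈ 21,827.9087.
Then 9 years at 4.1%: 21,827.9087 × 1.4409010669 ≈ 31,451.8569.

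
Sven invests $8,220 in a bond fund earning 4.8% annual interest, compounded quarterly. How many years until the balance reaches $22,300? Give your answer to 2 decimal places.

We need (1 + 0.012)^(4t) = 2.7129, so 4t = ln 2.7129 / ln 1.012 ≈ 83.6661.
t ≈ 83.6661/4 = 20.9165 years.

20.92 years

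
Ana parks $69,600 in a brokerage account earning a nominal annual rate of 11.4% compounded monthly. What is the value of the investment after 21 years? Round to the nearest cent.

$754,054.45

Periodic rate = 11.4%/12 = 0.0095; periods = 12·21 = 252.
A = 69,600·(1 + 0.0095)^252 ≈ 69,600·10.8341156318 ≈ 754,054.4480.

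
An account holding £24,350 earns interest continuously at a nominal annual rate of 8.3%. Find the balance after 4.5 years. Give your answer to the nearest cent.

A = P·e^(rt) = 24,350·e^(0.083·4.5) = 24,350·e^0.3735.
e^0.3735 ≈ 1.4528105635, so A ≈ 35,375.9372.

£35,375.94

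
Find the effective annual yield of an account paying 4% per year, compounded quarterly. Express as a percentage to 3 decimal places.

One year is 4 periods at 0.01 each: (1 + 0.01)^4 ≈ 1.040604.
EAR = 1.040604 − 1 ≈ 4.06040%.

4.060%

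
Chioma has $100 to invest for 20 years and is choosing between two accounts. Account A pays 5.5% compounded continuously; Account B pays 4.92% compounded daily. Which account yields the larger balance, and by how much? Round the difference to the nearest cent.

Account A, by $32.92

Account A growth factor: e^(0.055·20) = e^1.1 ≈ 3.00416602; balance ≈ 300.4166.
Account B growth factor: (1 + 0.0492/365)^7300 ≈ 2.67495802; balance ≈ 267.4958.
Account A is larger by 32.9208.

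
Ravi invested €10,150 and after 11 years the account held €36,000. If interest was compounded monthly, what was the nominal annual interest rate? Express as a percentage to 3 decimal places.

(1 + r/12)^132 = 36,000/10,150 = 3.5468.
1 + r/12 = 3.5468^(1/132) ≈ 1.009637, so r/12 ≈ 0.0096374.
r ≈ 12·0.0096374 = 11.56487%.

11.565%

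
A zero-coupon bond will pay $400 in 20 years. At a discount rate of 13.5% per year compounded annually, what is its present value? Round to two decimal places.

$31.78

Growth factor = (1 + 0.135)^20 ≈ 12.586855.
P = 400/12.586855 ≈ 31.7792.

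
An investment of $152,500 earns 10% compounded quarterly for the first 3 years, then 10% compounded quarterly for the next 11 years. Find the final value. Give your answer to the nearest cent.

Phase 1: 152,500·(1 + 0.025)^12 ≈ 205,095.5457.
Phase 2: 205,095.5457·(1 + 0.025)^44 ≈ 607,863.8349.

$607,863.83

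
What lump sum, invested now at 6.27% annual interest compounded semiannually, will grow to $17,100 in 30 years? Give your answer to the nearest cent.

Growth factor = (1 + 0.03135)^60 ≈ 6.3733001971.
P = 17,100/6.3733001971 ≈ 2,683.0683.

$2,683.07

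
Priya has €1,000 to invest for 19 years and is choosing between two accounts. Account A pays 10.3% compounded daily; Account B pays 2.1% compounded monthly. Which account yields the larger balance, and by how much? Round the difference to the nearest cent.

Account A growth factor: (1 + 0.103/365)^6935 ≈ 7.076107209; balance ≈ 7,076.1072.
Account B growth factor: (1 + 0.00175)^228 ≈ 1.489814003; balance ≈ 1,489.8140.
Account A is larger by 5,586.2932.

Account A, by €5,586.29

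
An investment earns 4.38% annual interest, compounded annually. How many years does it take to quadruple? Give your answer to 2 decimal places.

32.34 years

(1 + 0.0438)^t = 4.
t = ln 4 / ln(1 + 0.0438) ≈ 1.3863/0.0428679 ≈ 32.3388.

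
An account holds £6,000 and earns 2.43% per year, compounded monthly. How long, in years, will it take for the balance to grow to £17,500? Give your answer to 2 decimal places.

(1 + 0.002025)^(12t) = 17,500/6,000 = 2.9167.
12t·ln(1 + 0.002025) = ln(2.9167); 12t = 1.0704/0.00202295 ≈ 529.1481.
t ≈ 44.0957 years.

44.10 years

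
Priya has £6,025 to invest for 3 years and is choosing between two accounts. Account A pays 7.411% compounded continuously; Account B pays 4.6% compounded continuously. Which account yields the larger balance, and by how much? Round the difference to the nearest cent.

Account A, by £608.57

A: e^(0.07411·3) = e^0.22233 ≈ 1.248983474, so 6,025 × 1.248983474 ≈ 7,525.1254.
B: e^(0.046·3) = e^0.138 ≈ 1.14797555, so 6,025 × 1.14797555 ≈ 6,916.5527.
Difference ≈ 608.5727 in favor of A.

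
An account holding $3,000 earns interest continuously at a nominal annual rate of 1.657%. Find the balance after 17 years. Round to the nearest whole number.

A = P·e^(rt) = 3,000·e^(0.01657·17) = 3,000·e^0.28169.
e^0.28169 ≈ 1.325367792, so A ≈ 3,976.1034.

$3,976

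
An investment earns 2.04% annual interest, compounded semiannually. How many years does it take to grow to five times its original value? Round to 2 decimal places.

(1 + 0.0102)^(2t) = 5.
2t = ln 5 / ln(1 + 0.0102) ≈ 1.6094/0.0101483 ≈ 158.5914.
t ≈ 79.2957.

79.30 years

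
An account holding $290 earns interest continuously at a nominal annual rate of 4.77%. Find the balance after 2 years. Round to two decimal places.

A = P·e^(rt) = 290·e^(0.0477·2) = 290·e^0.0954.
e^0.0954 ≈ 1.10009881, so A ≈ 319.0287.

$319.03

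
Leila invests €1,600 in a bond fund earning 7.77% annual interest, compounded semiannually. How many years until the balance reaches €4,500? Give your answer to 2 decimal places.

We need (1 + 0.03885)^(2t) = 2.8125, so 2t = ln 2.8125 / ln 1.03885 ≈ 27.1308.
t ≈ 27.1308/2 = 13.5654 years.

13.57 years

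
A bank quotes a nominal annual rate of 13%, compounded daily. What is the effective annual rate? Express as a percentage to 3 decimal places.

EAR = (1 + 13%/365)^365 − 1 = (1 + 0.000356164)^365 − 1.
(1 + 0.000356164)^365 ≈ 1.138802, so EAR ≈ 13.88020%.

13.880%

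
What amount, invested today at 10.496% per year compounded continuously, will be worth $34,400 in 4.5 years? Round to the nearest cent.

P = A·e^(−rt) = 34,400·e^(−0.47232).
e^(−0.47232) ≈ 0.62355394373, so P ≈ 21,450.2557.

$21,450.26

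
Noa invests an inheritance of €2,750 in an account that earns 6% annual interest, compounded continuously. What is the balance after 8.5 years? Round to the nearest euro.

A = P·e^(rt) = 2,750·e^(0.06·8.5) = 2,750·e^0.51.
e^0.51 ≈ 1.665291195, so A ≈ 4,579.5508.

€4,580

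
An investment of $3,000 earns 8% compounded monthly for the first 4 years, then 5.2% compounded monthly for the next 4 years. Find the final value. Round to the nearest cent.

Phase 1: 3,000·(1 + 0.08/12)^48 ≈ 4,126.9983.
Phase 2: 4,126.9983·(1 + 0.052/12)^48 ≈ 5,078.9318.

$5,078.93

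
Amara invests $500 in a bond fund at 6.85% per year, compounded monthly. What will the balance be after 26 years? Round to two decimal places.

$2,952.90

Growth factor = (1 + 0.0685/12)^312 ≈ 5.905806334.
A ≈ 500 × 5.905806334 ≈ 2,952.9032.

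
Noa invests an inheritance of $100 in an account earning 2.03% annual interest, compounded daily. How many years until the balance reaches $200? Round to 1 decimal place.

34.1 years

We need (1 + 0.0000556164)^(365t) = 2, so 365t = ln 2 / ln 1.000056 ≈ 12463.3377.
t ≈ 12463.3377/365 = 34.1461 years.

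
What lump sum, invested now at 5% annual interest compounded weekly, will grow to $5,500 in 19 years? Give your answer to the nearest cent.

Growth factor = (1 + 0.05/52)^988 ≈ 2.584529712.
P = 5,500/2.584529712 ≈ 2,128.0467.

$2,128.05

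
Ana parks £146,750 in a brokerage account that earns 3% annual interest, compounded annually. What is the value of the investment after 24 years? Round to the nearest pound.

£298,313

Annual rate = 3% = 0.03; years = 24.
A = 146,750·(1 + 0.03)^24 ≈ 146,750·2.03279410646 ≈ 298,312.5351.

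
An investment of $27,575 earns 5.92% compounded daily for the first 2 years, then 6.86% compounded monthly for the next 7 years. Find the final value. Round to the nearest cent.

$50,105.59

Phase 1: 27,575·(1 + 0.0592/365)^730 ≈ 31,040.7223.
Phase 2: 31,040.7223·(1 + 0.0686/12)^84 ≈ 50,105.5911.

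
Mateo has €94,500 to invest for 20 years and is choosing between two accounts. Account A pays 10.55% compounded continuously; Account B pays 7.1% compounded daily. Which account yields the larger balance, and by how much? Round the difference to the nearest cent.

A: e^(0.1055·20) = e^2.11 ≈ 8.24824128463, so 94,500 × 8.24824128463 ≈ 779,458.8014.
B: (1 + 0.071/365)^7300 ≈ 4.13654917778, so 94,500 × 4.13654917778 ≈ 390,903.8973.
Difference ≈ 388,554.9041 in favor of A.

Account A, by €388,554.90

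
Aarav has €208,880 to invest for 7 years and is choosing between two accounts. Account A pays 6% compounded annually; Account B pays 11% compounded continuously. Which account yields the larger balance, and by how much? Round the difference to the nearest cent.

Account B, by €137,053.69

Account A growth factor: (1 + 0.06)^7 ≈ 1.50363025899; balance ≈ 314,078.2885.
Account B growth factor: e^(0.11·7) = e^0.77 ≈ 2.15976625378; balance ≈ 451,131.9751.
Account B is larger by 137,053.6866.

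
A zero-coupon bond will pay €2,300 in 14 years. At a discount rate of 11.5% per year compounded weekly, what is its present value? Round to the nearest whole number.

€461

Periodic rate = 11.5%/52 = 0.00221154; 728 periods.
P = 2,300/(1 + 0.115/52)^728 ≈ 2,300/4.99392579 ≈ 460.5595.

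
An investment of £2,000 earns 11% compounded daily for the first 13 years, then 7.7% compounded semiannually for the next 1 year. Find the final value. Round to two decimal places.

Phase 1: 2,000·(1 + 0.11/365)^4745 ≈ 8,355.5981.
Phase 2: 8,355.5981·(1 + 0.0385)^2 ≈ 9,011.3642.

£9,011.36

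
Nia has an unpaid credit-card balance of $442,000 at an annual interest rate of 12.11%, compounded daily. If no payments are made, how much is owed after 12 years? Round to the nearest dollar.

$1,889,880

Periodic rate = 12.11%/365 = 0.000331781; periods = 365·12 = 4380.
A = 442,000·(1 + 0.1211/365)^4380 ≈ 442,000·4.275747672993 ≈ 1,889,880.4715.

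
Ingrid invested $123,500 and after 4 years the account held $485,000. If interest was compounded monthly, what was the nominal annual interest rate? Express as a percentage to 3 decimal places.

34.690%

(1 + r/12)^48 = 485,000/123,500 = 3.92713.
1 + r/12 = 3.92713^(1/48) ≈ 1.028908, so r/12 ≈ 0.028908.
r ≈ 12·0.028908 = 34.68964%.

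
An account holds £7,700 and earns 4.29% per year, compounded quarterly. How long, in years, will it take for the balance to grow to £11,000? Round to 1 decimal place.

8.4 years

(1 + 0.010725)^(4t) = 11,000/7,700 = 1.4286.
4t·ln(1 + 0.010725) = ln(1.4286); 4t = 0.35667/0.0106679 ≈ 33.4344.
t ≈ 8.3586 years.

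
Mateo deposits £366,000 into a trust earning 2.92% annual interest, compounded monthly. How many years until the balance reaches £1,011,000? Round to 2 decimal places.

(1 + 0.00243333)^(12t) = 1,011,000/366,000 = 2.7623.
12t·ln(1 + 0.00243333) = ln(2.7623); 12t = 1.0161/0.00243038 ≈ 418.0675.
t ≈ 34.8390 years.

34.84 years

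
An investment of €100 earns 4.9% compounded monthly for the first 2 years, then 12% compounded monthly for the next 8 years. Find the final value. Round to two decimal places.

€286.63

After 2 years at 4.9%: 100 × 1.10274272 ≈ 110.2743.
Then 8 years at 12%: 110.2743 × 2.59927293 ≈ 286.6329.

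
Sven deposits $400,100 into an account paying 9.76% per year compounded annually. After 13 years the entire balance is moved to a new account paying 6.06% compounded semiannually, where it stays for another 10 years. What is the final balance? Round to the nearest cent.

Phase 1: 400,100·(1 + 0.0976)^13 ≈ 1,342,585.1217.
Phase 2: 1,342,585.1217·(1 + 0.0303)^20 ≈ 2,439,022.6118.

$2,439,022.61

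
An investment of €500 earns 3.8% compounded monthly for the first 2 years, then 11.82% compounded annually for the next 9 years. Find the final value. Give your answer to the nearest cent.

€1,474.35

Phase 1: 500·(1 + 0.038/12)^24 ≈ 539.4165.
Phase 2: 539.4165·(1 + 0.1182)^9 ≈ 1,474.3467.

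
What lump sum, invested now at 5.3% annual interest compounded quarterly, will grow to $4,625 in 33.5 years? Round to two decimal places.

Periodic rate = 5.3%/4 = 0.01325; 134 periods.
P = 4,625/(1 + 0.01325)^134 ≈ 4,625/5.834801198 ≈ 792.6577.

$792.66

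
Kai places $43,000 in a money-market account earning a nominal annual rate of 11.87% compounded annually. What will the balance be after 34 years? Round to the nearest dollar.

$1,948,642

Annual rate = 11.87% = 0.1187; years = 34.
A = 43,000·(1 + 0.1187)^34 ≈ 43,000·45.31726535794 ≈ 1,948,642.4104.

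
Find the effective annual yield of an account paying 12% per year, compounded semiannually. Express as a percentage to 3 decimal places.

One year is 2 periods at 0.06 each: (1 + 0.06)^2 ≈ 1.1236.
EAR = 1.1236 − 1 ≈ 12.36000%.

12.360%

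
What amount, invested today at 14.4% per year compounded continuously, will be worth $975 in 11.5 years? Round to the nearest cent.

$186.13

P = A·e^(−rt) = 975·e^(−1.656).
e^(−1.656) ≈ 0.190901059, so P ≈ 186.1285.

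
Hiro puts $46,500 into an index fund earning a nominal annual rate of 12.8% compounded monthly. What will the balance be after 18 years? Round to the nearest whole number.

$460,011

Periodic rate = 12.8%/12 = 0.0106667; periods = 12·18 = 216.
A = 46,500·(1 + 0.128/12)^216 ≈ 46,500·9.89271559868 ≈ 460,011.2753.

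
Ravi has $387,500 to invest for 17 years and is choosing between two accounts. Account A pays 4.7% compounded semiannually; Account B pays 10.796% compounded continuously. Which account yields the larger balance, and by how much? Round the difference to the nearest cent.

A: (1 + 0.0235)^34 ≈ 2.20285949765, so 387,500 × 2.20285949765 ≈ 853,608.0553.
B: e^(0.10796·17) = e^1.83532 ≈ 6.267139309171, so 387,500 × 6.267139309171 ≈ 2,428,516.4823.
Difference ≈ 1,574,908.4270 in favor of B.

Account B, by $1,574,908.43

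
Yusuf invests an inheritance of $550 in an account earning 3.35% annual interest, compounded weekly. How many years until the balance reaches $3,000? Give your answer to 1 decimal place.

(1 + 0.000644231)^(52t) = 3,000/550 = 5.4545.
52t·ln(1 + 0.000644231) = ln(5.4545); 52t = 1.6964/0.000644023 ≈ 2634.1426.
t ≈ 50.6566 years.

50.7 years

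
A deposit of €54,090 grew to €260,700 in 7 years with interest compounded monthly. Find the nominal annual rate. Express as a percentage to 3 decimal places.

(1 + r/12)^84 = 260,700/54,090 = 4.81974.
1 + r/12 = 4.81974^(1/84) ≈ 1.018899, so r/12 ≈ 0.0188992.
r ≈ 12·0.0188992 = 22.67909%.

22.679%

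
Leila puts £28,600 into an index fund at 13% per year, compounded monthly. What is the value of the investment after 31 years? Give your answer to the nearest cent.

Periodic rate = 13%/12 = 0.0108333; periods = 12·31 = 372.
A = 28,600·(1 + 0.13/12)^372 ≈ 28,600·55.05469901046 ≈ 1,574,564.3917.

£1,574,564.39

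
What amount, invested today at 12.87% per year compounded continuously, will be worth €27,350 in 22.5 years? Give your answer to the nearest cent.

€1,511.29

P = A·e^(−rt) = 27,350·e^(−2.89575).
e^(−2.89575) ≈ 0.055257566375, so P ≈ 1,511.2944.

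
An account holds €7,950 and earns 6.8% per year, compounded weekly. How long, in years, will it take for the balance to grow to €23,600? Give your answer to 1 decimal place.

We need (1 + 0.00130769)^(52t) = 2.9686, so 52t = ln 2.9686 / ln 1.001308 ≈ 832.6011.
t ≈ 832.6011/52 = 16.0116 years.

16.0 years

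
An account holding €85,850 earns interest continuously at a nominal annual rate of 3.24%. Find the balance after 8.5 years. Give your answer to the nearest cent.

€113,069.38

A = P·e^(rt) = 85,850·e^(0.0324·8.5) = 85,850·e^0.2754.
e^0.2754 ≈ 1.31705739247, so A ≈ 113,069.3771.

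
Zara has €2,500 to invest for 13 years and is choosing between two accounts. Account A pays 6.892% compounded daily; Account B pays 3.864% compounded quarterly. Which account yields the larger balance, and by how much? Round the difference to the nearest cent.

Account A, by €2,002.27

A: (1 + 0.06892/365)^4745 ≈ 2.44947918, so 2,500 × 2.44947918 ≈ 6,123.6979.
B: (1 + 0.00966)^52 ≈ 1.64857175, so 2,500 × 1.64857175 ≈ 4,121.4294.
Difference ≈ 2,002.2686 in favor of A.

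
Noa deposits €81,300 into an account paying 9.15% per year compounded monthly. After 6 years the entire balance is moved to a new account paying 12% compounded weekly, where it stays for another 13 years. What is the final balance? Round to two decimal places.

After 6 years at 9.15%: 81,300 × 1.72791852046 ≈ 140,479.7757.
Then 13 years at 12%: 140,479.7757 × 4.75027620343 ≈ 667,317.7356.

€667,317.74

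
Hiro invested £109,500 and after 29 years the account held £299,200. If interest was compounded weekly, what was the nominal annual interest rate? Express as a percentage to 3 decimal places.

3.467%

(1 + r/52)^1508 = 299,200/109,500 = 2.73242.
1 + r/52 = 2.73242^(1/1508) ≈ 1.000667, so r/52 ≈ 0.000666792.
r ≈ 52·0.000666792 = 3.46732%.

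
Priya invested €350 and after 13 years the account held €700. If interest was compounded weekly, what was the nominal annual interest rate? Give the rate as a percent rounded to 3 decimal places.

5.335%

The 676-period growth factor is 700/350 = 2.
r/52 = 2^(1/676) − 1 ≈ 0.00102589, so r ≈ 52·0.00102589 = 5.33464%.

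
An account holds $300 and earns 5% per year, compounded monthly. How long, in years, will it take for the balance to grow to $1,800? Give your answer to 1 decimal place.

35.9 years

We need (1 + 0.00416667)^(12t) = 6, so 12t = ln 6 / ln 1.004167 ≈ 430.9175.
t ≈ 430.9175/12 = 35.9098 years.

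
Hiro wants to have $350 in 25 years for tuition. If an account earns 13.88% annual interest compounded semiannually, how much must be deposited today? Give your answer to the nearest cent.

Growth factor = (1 + 0.0694)^50 ≈ 28.6423725.
P = 350/28.6423725 ≈ 12.2197.

$12.22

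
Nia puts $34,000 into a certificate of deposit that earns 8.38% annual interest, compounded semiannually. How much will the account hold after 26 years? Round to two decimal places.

Growth factor = (1 + 0.0419)^52 ≈ 8.45189275256.
A ≈ 34,000 × 8.45189275256 ≈ 287,364.3536.

$287,364.35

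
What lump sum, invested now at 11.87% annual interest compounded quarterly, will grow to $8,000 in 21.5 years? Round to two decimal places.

Periodic rate = 11.87%/4 = 0.029675; 86 periods.
P = 8,000/(1 + 0.029675)^86 ≈ 8,000/12.36557978 ≈ 646.9571.

$646.96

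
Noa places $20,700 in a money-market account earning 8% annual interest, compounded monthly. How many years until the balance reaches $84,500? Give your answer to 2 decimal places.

17.64 years

(1 + 0.00666667)^(12t) = 84,500/20,700 = 4.0821.
12t·ln(1 + 0.00666667) = ln(4.0821); 12t = 1.4066/0.00664454 ≈ 211.6952.
t ≈ 17.6413 years.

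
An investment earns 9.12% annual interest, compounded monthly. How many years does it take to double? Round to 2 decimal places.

7.63 years

(1 + 0.0076)^(12t) = 2.
12t = ln 2 / ln(1 + 0.0076) ≈ 0.69315/0.00757127 ≈ 91.5497.
t ≈ 7.6291.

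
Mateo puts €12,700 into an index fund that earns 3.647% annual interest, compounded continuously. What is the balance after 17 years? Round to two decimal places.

A = P·e^(rt) = 12,700·e^(0.03647·17) = 12,700·e^0.61999.
e^0.61999 ≈ 1.8589094527, so A ≈ 23,608.1500.

€23,608.15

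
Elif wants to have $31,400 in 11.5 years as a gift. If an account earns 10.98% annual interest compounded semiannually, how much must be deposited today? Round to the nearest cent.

$9,184.80

Periodic rate = 10.98%/2 = 0.0549; 23 periods.
P = 31,400/(1 + 0.0549)^23 ≈ 31,400/3.4186900153 ≈ 9,184.8047.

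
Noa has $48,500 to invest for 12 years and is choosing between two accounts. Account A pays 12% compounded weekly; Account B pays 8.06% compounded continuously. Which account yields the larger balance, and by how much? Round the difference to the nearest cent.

Account A, by $76,781.85

Account A growth factor: (1 + 0.12/52)^624 ≈ 4.21369954389; balance ≈ 204,364.4279.
Account B growth factor: e^(0.0806·12) = e^0.9672 ≈ 2.63056854597; balance ≈ 127,582.5745.
Account A is larger by 76,781.8534.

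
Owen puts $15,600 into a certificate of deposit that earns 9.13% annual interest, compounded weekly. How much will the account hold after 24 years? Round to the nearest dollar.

$139,289

Growth factor = (1 + 0.0913/52)^1248 ≈ 8.92876982547.
A ≈ 15,600 × 8.92876982547 ≈ 139,288.8093.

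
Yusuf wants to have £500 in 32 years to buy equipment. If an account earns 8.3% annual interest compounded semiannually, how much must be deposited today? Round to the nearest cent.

£37.05

Growth factor = (1 + 0.0415)^64 ≈ 13.4956422.
P = 500/13.4956422 ≈ 37.0490.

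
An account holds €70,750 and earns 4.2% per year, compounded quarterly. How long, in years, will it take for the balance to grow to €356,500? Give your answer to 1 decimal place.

We need (1 + 0.0105)^(4t) = 5.0389, so 4t = ln 5.0389 / ln 1.0105 ≈ 154.8245.
t ≈ 154.8245/4 = 38.7061 years.

38.7 years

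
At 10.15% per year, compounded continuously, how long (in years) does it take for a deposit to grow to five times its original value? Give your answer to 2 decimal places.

e^(0.1015t) = 5, so 0.1015t = ln 5 ≈ 1.6094.
t ≈ 1.6094/0.1015 ≈ 15.8565.

15.86 years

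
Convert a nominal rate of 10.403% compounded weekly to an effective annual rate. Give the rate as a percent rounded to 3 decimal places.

One year is 52 periods at 0.00200058 each: (1 + 0.00200058)^52 ≈ 1.109518.
EAR = 1.109518 − 1 ≈ 10.95184%.

10.952%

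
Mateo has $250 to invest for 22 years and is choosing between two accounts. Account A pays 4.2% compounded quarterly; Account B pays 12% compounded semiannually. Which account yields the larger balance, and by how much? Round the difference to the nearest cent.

Account B, by $2,619.56

Account A growth factor: (1 + 0.0105)^88 ≈ 2.50724036; balance ≈ 626.8101.
Account B growth factor: (1 + 0.06)^44 ≈ 12.98548191; balance ≈ 3,246.3705.
Account B is larger by 2,619.5604.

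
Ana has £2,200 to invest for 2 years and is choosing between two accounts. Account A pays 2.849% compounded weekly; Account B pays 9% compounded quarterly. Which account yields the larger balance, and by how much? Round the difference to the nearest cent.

Account B, by £299.67

Account A growth factor: (1 + 0.02849/52)^104 ≈ 1.058618119; balance ≈ 2,328.9599.
Account B growth factor: (1 + 0.0225)^8 ≈ 1.194831142; balance ≈ 2,628.6285.
Account B is larger by 299.6686.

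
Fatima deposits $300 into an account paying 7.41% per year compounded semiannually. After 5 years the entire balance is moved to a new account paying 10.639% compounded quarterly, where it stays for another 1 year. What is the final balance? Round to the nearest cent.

After 5 years at 7.41%: 300 × 1.4387885 ≈ 431.6366.
Then 1 years at 10.639%: 431.6366 × 1.11071033 ≈ 479.4232.

$479.42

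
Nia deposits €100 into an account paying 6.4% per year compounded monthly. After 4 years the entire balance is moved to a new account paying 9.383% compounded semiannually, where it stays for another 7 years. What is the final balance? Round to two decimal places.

€245.27

After 4 years at 6.4%: 100 × 1.29087431 ≈ 129.0874.
Then 7 years at 9.383%: 129.0874 × 1.90002761 ≈ 245.2697.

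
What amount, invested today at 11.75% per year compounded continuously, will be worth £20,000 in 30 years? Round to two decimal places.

P = A·e^(−rt) = 20,000·e^(−3.525).
e^(−3.525) ≈ 0.029451807369, so P ≈ 589.0361.

£589.04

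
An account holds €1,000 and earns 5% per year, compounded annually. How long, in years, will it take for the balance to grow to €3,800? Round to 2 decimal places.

(1 + 0.05)^t = 3,800/1,000 = 3.8.
t·ln(1 + 0.05) = ln(3.8); t = 1.335/0.0487902 ≈ 27.3621.

27.36 years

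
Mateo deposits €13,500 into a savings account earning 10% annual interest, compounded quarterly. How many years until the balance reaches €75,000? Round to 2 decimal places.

We need (1 + 0.025)^(4t) = 5.5556, so 4t = ln 5.5556 / ln 1.025 ≈ 69.4458.
t ≈ 69.4458/4 = 17.3615 years.

17.36 years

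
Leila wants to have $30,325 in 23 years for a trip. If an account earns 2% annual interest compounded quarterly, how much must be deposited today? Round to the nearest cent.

Growth factor = (1 + 0.005)^92 ≈ 1.5822593896.
P = 30,325/1.5822593896 ≈ 19,165.6312.

$19,165.63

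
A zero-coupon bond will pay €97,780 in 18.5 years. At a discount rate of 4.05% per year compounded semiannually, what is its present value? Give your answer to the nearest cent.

€46,569.94

Periodic rate = 4.05%/2 = 0.02025; 37 periods.
P = 97,780/(1 + 0.02025)^37 ≈ 97,780/2.0996375325 ≈ 46,569.9429.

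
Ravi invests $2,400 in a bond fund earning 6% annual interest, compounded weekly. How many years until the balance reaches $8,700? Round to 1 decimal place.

21.5 years

We need (1 + 0.00115385)^(52t) = 3.625, so 52t = ln 3.625 / ln 1.001154 ≈ 1116.7842.
t ≈ 1116.7842/52 = 21.4766 years.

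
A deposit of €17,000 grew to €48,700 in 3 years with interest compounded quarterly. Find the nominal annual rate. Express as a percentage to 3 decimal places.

(1 + r/4)^12 = 48,700/17,000 = 2.86471.
1 + r/4 = 2.86471^(1/12) ≈ 1.091667, so r/4 ≈ 0.0916666.
r ≈ 4·0.0916666 = 36.66662%.

36.667%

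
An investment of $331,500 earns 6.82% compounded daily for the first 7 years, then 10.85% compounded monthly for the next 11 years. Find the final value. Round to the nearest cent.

$1,753,063.14

Phase 1: 331,500·(1 + 0.0682/365)^2555 ≈ 534,313.7505.
Phase 2: 534,313.7505·(1 + 0.1085/12)^132 ≈ 1,753,063.1430.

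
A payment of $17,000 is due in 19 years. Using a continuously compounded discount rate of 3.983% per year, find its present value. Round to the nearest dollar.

P = A·e^(−rt) = 17,000·e^(−0.75677).
e^(−0.75677) ≈ 0.46917943176, so P ≈ 7,976.0503.

$7,976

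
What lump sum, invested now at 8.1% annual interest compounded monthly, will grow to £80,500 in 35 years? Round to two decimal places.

£4,772.08

Growth factor = (1 + 0.00675)^420 ≈ 16.868951026.
P = 80,500/16.868951026 ≈ 4,772.0810.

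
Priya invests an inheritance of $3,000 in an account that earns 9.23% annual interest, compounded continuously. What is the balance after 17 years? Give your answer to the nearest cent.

$14,406.97

A = P·e^(rt) = 3,000·e^(0.0923·17) = 3,000·e^1.5691.
e^1.5691 ≈ 4.8023241565, so A ≈ 14,406.9725.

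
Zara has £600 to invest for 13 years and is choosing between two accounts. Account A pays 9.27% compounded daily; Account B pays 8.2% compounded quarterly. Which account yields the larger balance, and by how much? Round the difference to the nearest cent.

Account A growth factor: (1 + 0.0927/365)^4745 ≈ 3.336582217; balance ≈ 2,001.9493.
Account B growth factor: (1 + 0.0205)^52 ≈ 2.872608695; balance ≈ 1,723.5652.
Account A is larger by 278.3841.

Account A, by £278.38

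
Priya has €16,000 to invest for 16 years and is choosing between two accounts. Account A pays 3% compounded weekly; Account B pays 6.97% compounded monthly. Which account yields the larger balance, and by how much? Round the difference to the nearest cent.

Account B, by €22,792.04

Account A growth factor: (1 + 0.03/52)^832 ≈ 1.6158507395; balance ≈ 25,853.6118.
Account B growth factor: (1 + 0.0697/12)^192 ≈ 3.0403534041; balance ≈ 48,645.6545.
Account B is larger by 22,792.0426.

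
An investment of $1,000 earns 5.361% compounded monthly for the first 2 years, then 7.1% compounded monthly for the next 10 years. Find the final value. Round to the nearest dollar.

$2,259

Phase 1: 1,000·(1 + 0.0044675)^24 ≈ 1,112.9133.
Phase 2: 1,112.9133·(1 + 0.071/12)^120 ≈ 2,258.9250.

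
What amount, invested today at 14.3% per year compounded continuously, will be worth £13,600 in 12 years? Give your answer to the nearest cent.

£2,445.06

P = A·e^(−rt) = 13,600·e^(−1.716).
e^(−1.716) ≈ 0.17978384694, so P ≈ 2,445.0603.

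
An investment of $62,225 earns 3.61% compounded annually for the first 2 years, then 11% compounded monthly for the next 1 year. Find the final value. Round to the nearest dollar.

Phase 1: 62,225·(1 + 0.0361)^2 ≈ 66,798.7372.
Phase 2: 66,798.7372·(1 + 0.11/12)^12 ≈ 74,528.6094.

$74,529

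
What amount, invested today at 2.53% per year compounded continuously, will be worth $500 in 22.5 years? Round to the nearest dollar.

P = A·e^(−rt) = 500·e^(−0.56925).
e^(−0.56925) ≈ 0.565949742, so P ≈ 282.9749.

$283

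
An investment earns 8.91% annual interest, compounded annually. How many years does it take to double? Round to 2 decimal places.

(1 + 0.0891)^t = 2.
t = ln 2 / ln(1 + 0.0891) ≈ 0.69315/0.0853517 ≈ 8.1211.

8.12 years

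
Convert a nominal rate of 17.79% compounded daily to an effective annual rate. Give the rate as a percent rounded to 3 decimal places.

19.465%

One year is 365 periods at 0.000487397 each: (1 + 0.000487397)^365 ≈ 1.194654.
EAR = 1.194654 − 1 ≈ 19.46541%.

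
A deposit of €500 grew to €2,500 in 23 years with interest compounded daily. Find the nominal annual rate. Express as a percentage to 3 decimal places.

(1 + r/365)^8395 = 2,500/500 = 5.
1 + r/365 = 5^(1/8395) ≈ 1.000192, so r/365 ≈ 0.000191732.
r ≈ 365·0.000191732 = 6.99823%.

6.998%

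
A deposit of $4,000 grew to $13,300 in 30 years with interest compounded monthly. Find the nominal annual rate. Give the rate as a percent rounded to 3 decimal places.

(1 + r/12)^360 = 13,300/4,000 = 3.325.
1 + r/12 = 3.325^(1/360) ≈ 1.003343, so r/12 ≈ 0.00334299.
r ≈ 12·0.00334299 = 4.01159%.

4.012%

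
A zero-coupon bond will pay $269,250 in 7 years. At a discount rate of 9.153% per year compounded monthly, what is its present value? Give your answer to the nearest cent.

$142,218.05

Periodic rate = 9.153%/12 = 0.0076275; 84 periods.
P = 269,250/(1 + 0.0076275)^84 ≈ 269,250/1.89321955265 ≈ 142,218.0537.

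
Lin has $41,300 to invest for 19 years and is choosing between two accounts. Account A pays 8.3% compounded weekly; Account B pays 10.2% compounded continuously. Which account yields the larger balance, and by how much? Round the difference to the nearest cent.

Account B, by $87,164.32

Account A growth factor: (1 + 0.083/52)^988 ≈ 4.83433108259; balance ≈ 199,657.8737.
Account B growth factor: e^(0.102·19) = e^1.938 ≈ 6.94484737692; balance ≈ 286,822.1967.
Account B is larger by 87,164.3230.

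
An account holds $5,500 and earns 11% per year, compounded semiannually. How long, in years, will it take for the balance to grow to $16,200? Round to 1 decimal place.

(1 + 0.055)^(2t) = 16,200/5,500 = 2.9455.
2t·ln(1 + 0.055) = ln(2.9455); 2t = 1.0803/0.0535408 ≈ 20.1765.
t ≈ 10.0882 years.

10.1 years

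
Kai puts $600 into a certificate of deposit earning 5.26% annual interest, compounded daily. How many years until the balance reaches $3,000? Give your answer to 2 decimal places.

30.60 years

(1 + 0.00014411)^(365t) = 3,000/600 = 5.
365t·ln(1 + 0.00014411) = ln(5); 365t = 1.6094/0.000144099 ≈ 11168.9575.
t ≈ 30.5999 years.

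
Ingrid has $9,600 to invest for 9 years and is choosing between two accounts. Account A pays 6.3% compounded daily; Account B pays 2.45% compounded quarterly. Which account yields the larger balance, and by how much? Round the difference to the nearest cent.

Account A, by $4,963.41

A: (1 + 0.063/365)^3285 ≈ 1.7628839444, so 9,600 × 1.7628839444 ≈ 16,923.6859.
B: (1 + 0.006125)^36 ≈ 1.2458617555, so 9,600 × 1.2458617555 ≈ 11,960.2729.
Difference ≈ 4,963.4130 in favor of A.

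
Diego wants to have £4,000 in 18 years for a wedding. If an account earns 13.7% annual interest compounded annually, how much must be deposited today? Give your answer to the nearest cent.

Annual rate = 13.7% = 0.137; 18 periods.
P = 4,000/(1 + 0.137)^18 ≈ 4,000/10.08528939 ≈ 396.6173.

£396.62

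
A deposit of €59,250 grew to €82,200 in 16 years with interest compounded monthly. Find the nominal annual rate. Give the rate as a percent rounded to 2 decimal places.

2.05%

(1 + r/12)^192 = 82,200/59,250 = 1.38734.
1 + r/12 = 1.38734^(1/192) ≈ 1.001707, so r/12 ≈ 0.00170661.
r ≈ 12·0.00170661 = 2.04793%.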